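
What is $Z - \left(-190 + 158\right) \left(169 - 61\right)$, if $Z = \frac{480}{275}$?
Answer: $\frac{190176}{55} \approx 3457.7$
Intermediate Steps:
$Z = \frac{96}{55}$ ($Z = 480 \cdot \frac{1}{275} = \frac{96}{55} \approx 1.7455$)
$Z - \left(-190 + 158\right) \left(169 - 61\right) = \frac{96}{55} - \left(-190 + 158\right) \left(169 - 61\right) = \frac{96}{55} - \left(-32\right) 108 = \frac{96}{55} - -3456 = \frac{96}{55} + 3456 = \frac{190176}{55}$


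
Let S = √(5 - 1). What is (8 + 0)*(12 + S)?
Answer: 112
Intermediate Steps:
S = 2 (S = √4 = 2)
(8 + 0)*(12 + S) = (8 + 0)*(12 + 2) = 8*14 = 112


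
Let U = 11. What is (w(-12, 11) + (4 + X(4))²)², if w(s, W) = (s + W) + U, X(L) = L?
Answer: 5476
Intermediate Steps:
w(s, W) = 11 + W + s (w(s, W) = (s + W) + 11 = (W + s) + 11 = 11 + W + s)
(w(-12, 11) + (4 + X(4))²)² = ((11 + 11 - 12) + (4 + 4)²)² = (10 + 8²)² = (10 + 64)² = 74² = 5476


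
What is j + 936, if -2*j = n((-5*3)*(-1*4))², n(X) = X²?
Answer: -6479064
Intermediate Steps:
j = -6480000 (j = -(((-5*3)*(-1*4))²)²/2 = -((-15*(-4))²)²/2 = -(60²)²/2 = -½*3600² = -½*12960000 = -6480000)
j + 936 = -6480000 + 936 = -6479064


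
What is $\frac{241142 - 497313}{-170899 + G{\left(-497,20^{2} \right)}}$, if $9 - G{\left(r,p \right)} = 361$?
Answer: $\frac{256171}{171251} \approx 1.4959$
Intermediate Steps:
$G{\left(r,p \right)} = -352$ ($G{\left(r,p \right)} = 9 - 361 = -352$)
$\frac{241142 - 497313}{-170899 + G{\left(-497,20^{2} \right)}} = \frac{241142 - 497313}{-170899 - 352} = - \frac{256171}{-171251} = \left(-256171\right) \left(- \frac{1}{171251}\right) = \frac{256171}{171251}$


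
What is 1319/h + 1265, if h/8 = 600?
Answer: 6073319/4800 ≈ 1265.3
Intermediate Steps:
h = 4800 (h = 8*600 = 4800)
1319/h + 1265 = 1319/4800 + 1265 = 6073319/4800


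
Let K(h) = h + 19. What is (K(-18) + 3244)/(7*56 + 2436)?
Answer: 3245/2828 ≈ 1.1475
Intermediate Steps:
K(h) = 19 + h
(K(-18) + 3244)/(7*56 + 2436) = ((19 - 18) + 3244)/(7*56 + 2436) = (1 + 3244)/(392 + 2436) = 3245/2828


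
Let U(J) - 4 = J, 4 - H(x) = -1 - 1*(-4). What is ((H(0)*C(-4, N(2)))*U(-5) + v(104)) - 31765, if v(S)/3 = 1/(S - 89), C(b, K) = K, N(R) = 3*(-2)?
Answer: -158794/5 ≈ -31759.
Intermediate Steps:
H(x) = 1 (H(x) = 4 - (-1 - 1*(-4)) = 4 - (-1 + 4) = 4 - 1*3 = 4 - 3 = 1)
N(R) = -6
v(S) = 3/(-89 + S) (v(S) = 3/(S - 89) = 3/(-89 + S))
U(J) = 4 + J
((H(0)*C(-4, N(2)))*U(-5) + v(104)) - 31765 = ((1*(-6))*(4 - 5) + 3/(-89 + 104)) - 31765 = (-6*(-1) + 3/15) - 31765 = (6 + 3*(1/15)) - 31765 = (6 + ⅕) - 31765 = 31/5 - 31765 = -158794/5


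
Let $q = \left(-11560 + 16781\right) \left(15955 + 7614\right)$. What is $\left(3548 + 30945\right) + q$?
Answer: $123088242$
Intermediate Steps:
$q = 123053749$ ($q = 5221 \cdot 23569 = 123053749$)
$\left(3548 + 30945\right) + q = \left(3548 + 30945\right) + 123053749 = 34493 + 123053749 = 123088242$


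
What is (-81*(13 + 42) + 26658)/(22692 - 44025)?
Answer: -7401/7111 ≈ -1.0408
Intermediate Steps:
(-81*(13 + 42) + 26658)/(22692 - 44025) = (-81*55 + 26658)/(-21333) = (-4455 + 26658)*(-1/21333) = 22203*(-1/21333) = -7401/7111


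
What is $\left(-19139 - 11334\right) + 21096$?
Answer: $-9377$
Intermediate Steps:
$\left(-19139 - 11334\right) + 21096 = -30473 + 21096 = -9377$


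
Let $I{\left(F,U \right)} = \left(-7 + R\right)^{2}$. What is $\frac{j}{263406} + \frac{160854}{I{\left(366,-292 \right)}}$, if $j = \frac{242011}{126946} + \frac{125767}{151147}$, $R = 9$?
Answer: $\frac{203243230767056206421}{5054104485173172} \approx 40214.0$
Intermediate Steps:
$I{\left(F,U \right)} = 4$ ($I{\left(F,U \right)} = \left(-7 + 9\right)^{2} = 2^{2} = 4$)
$j = \frac{52544854199}{19187507062}$ ($j = 242011 \cdot \frac{1}{126946} + 125767 \cdot \frac{1}{151147} = \frac{242011}{126946} + \frac{125767}{151147} = \frac{52544854199}{19187507062} \approx 2.7385$)
$\frac{j}{263406} + \frac{160854}{I{\left(366,-292 \right)}} = \frac{52544854199}{19187507062 \cdot 263406} + \frac{160854}{4} = \frac{52544854199}{19187507062} \cdot \frac{1}{263406} + 160854 \cdot \frac{1}{4} = \frac{52544854199}{5054104485173172} + \frac{80427}{2} = \frac{203243230767056206421}{5054104485173172}$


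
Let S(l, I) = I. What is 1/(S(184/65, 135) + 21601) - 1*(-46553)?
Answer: 1011876009/21736 ≈ 46553.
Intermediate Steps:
1/(S(184/65, 135) + 21601) - 1*(-46553) = 1/(135 + 21601) - 1*(-46553) = 1/21736 + 46553 = 1011876009/21736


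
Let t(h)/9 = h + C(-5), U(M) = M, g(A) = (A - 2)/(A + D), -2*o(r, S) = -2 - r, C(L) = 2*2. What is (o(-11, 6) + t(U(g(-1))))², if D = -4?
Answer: 136161/100 ≈ 1361.6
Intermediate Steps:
C(L) = 4
o(r, S) = 1 + r/2 (o(r, S) = -(-2 - r)/2 = 1 + r/2)
g(A) = (-2 + A)/(-4 + A) (g(A) = (A - 2)/(A - 4) = (-2 + A)/(-4 + A))
t(h) = 36 + 9*h (t(h) = 9*(h + 4) = 9*(4 + h) = 36 + 9*h)
(o(-11, 6) + t(U(g(-1))))² = ((1 + (½)*(-11)) + (36 + 9*((-2 - 1)/(-4 - 1))))² = ((1 - 11/2) + (36 + 9*(-3/(-5))))² = (-9/2 + (36 + 9*(-⅕*(-3))))² = (-9/2 + (36 + 9*(⅗)))² = (-9/2 + (36 + 27/5))² = (-9/2 + 207/5)² = (369/10)² = 136161/100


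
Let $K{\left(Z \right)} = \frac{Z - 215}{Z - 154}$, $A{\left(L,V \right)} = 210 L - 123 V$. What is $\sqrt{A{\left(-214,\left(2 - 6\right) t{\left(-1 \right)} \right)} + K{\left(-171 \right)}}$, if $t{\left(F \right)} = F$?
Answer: $\frac{i \sqrt{191945182}}{65} \approx 213.15 i$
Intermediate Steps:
$A{\left(L,V \right)} = - 123 V + 210 L$
$K{\left(Z \right)} = \frac{-215 + Z}{-154 + Z}$
$\sqrt{A{\left(-214,\left(2 - 6\right) t{\left(-1 \right)} \right)} + K{\left(-171 \right)}} = \sqrt{\left(- 123 \left(2 - 6\right) \left(-1\right) + 210 \left(-214\right)\right) + \frac{-215 - 171}{-154 - 171}} = \sqrt{\left(- 123 \left(\left(-4\right) \left(-1\right)\right) - 44940\right) + \frac{1}{-325} \left(-386\right)} = \sqrt{\left(\left(-123\right) 4 - 44940\right) - - \frac{386}{325}} = \sqrt{\left(-492 - 44940\right) + \frac{386}{325}} = \sqrt{-45432 + \frac{386}{325}} = \sqrt{- \frac{14765014}{325}} = \frac{i \sqrt{191945182}}{65}$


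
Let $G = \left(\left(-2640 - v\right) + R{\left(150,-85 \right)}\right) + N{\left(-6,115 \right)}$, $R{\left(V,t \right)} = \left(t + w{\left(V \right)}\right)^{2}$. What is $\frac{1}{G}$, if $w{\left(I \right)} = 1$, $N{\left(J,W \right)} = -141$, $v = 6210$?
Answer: $- \frac{1}{1935} \approx -0.0005168$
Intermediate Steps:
$R{\left(V,t \right)} = \left(1 + t\right)^{2}$ ($R{\left(V,t \right)} = \left(t + 1\right)^{2} = \left(1 + t\right)^{2}$)
$G = -1935$ ($G = \left(\left(-2640 - 6210\right) + \left(1 - 85\right)^{2}\right) - 141 = \left(\left(-2640 - 6210\right) + \left(-84\right)^{2}\right) - 141 = \left(-8850 + 7056\right) - 141 = -1794 - 141 = -1935$)
$\frac{1}{G} = \frac{1}{-1935} = - \frac{1}{1935}$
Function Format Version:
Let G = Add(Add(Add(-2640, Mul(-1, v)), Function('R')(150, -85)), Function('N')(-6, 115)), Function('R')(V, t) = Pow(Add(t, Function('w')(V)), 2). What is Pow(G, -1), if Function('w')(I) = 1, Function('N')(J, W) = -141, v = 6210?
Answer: Rational(-1, 1935) ≈ -0.00051680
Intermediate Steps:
Function('R')(V, t) = Pow(Add(1, t), 2) (Function('R')(V, t) = Pow(Add(t, 1), 2) = Pow(Add(1, t), 2))
G = -1935 (G = Add(Add(Add(-2640, Mul(-1, 6210)), Pow(Add(1, -85), 2)), -141) = Add(Add(Add(-2640, -6210), Pow(-84, 2)), -141) = Add(Add(-8850, 7056), -141) = Add(-1794, -141) = -1935)
Pow(G, -1) = Pow(-1935, -1) = Rational(-1, 1935)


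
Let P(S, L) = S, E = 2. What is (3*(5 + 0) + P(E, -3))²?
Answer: 289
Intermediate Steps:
(3*(5 + 0) + P(E, -3))² = (3*(5 + 0) + 2)² = (3*5 + 2)² = (15 + 2)² = 17² = 289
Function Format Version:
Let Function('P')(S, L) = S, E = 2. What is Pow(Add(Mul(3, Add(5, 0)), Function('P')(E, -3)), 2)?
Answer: 289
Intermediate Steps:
Pow(Add(Mul(3, Add(5, 0)), Function('P')(E, -3)), 2) = Pow(Add(Mul(3, Add(5, 0)), 2), 2) = Pow(Add(Mul(3, 5), 2), 2) = Pow(Add(15, 2), 2) = Pow(17, 2) = 289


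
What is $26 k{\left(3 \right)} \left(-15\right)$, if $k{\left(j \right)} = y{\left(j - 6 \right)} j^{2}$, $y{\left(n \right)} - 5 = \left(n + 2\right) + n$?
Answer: $-3510$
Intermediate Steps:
$y{\left(n \right)} = 7 + 2 n$ ($y{\left(n \right)} = 5 + \left(\left(n + 2\right) + n\right) = 5 + \left(\left(2 + n\right) + n\right) = 5 + \left(2 + 2 n\right) = 7 + 2 n$)
$k{\left(j \right)} = j^{2} \left(-5 + 2 j\right)$ ($k{\left(j \right)} = \left(7 + 2 \left(j - 6\right)\right) j^{2} = \left(7 + 2 \left(-6 + j\right)\right) j^{2} = \left(7 + \left(-12 + 2 j\right)\right) j^{2} = \left(-5 + 2 j\right) j^{2} = j^{2} \left(-5 + 2 j\right)$)
$26 k{\left(3 \right)} \left(-15\right) = 26 \cdot 3^{2} \left(-5 + 2 \cdot 3\right) \left(-15\right) = 26 \cdot 9 \left(-5 + 6\right) \left(-15\right) = 26 \cdot 9 \cdot 1 \left(-15\right) = 26 \cdot 9 \left(-15\right) = 234 \left(-15\right) = -3510$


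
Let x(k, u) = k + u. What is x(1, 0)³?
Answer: 1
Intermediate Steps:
x(1, 0)³ = (1 + 0)³ = 1³ = 1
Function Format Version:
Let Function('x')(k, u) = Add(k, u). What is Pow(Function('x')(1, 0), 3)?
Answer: 1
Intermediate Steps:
Pow(Function('x')(1, 0), 3) = Pow(Add(1, 0), 3) = Pow(1, 3) = 1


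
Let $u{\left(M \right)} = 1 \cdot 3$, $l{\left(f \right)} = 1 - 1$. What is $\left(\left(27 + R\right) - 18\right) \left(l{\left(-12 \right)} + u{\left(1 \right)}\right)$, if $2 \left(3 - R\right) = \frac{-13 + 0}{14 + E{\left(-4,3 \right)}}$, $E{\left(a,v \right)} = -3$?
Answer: $\frac{831}{22} \approx 37.773$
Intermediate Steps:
$R = \frac{79}{22}$ ($R = 3 - \frac{\left(-13 + 0\right) \frac{1}{14 - 3}}{2} = 3 - \frac{\left(-13\right) \frac{1}{11}}{2} = 3 - - \frac{13}{22} = 3 + \frac{13}{22} = \frac{79}{22} \approx 3.5909$)
$l{\left(f \right)} = 0$
$u{\left(M \right)} = 3$
$\left(\left(27 + R\right) - 18\right) \left(l{\left(-12 \right)} + u{\left(1 \right)}\right) = \left(\left(27 + \frac{79}{22}\right) - 18\right) \left(0 + 3\right) = \left(\frac{673}{22} - 18\right) 3 = \frac{277}{22} \cdot 3 = \frac{831}{22}$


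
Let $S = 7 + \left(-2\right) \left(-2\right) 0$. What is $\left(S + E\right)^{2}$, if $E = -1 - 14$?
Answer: $64$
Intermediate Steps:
$E = -15$ ($E = -1 - 14 = -15$)
$S = 7$ ($S = 7 + 4 \cdot 0 = 7 + 0 = 7$)
$\left(S + E\right)^{2} = \left(7 - 15\right)^{2} = \left(-8\right)^{2} = 64$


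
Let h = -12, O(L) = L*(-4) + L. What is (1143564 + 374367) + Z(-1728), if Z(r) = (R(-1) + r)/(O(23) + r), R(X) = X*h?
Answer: 909241241/599 ≈ 1.5179e+6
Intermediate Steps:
O(L) = -3*L (O(L) = -4*L + L = -3*L)
R(X) = -12*X (R(X) = X*(-12) = -12*X)
Z(r) = (12 + r)/(-69 + r) (Z(r) = (-12*(-1) + r)/(-3*23 + r) = (12 + r)/(-69 + r))
(1143564 + 374367) + Z(-1728) = (1143564 + 374367) + (12 - 1728)/(-69 - 1728) = 1517931 - 1716/(-1797) = 1517931 - 1/1797*(-1716) = 1517931 + 572/599 = 909241241/599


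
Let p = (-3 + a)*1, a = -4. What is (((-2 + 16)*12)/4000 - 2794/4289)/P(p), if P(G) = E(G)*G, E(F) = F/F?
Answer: 1306931/15011500 ≈ 0.087062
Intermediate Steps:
E(F) = 1
p = -7 (p = (-3 - 4)*1 = -7*1 = -7)
P(G) = G (P(G) = 1*G = G)
(((-2 + 16)*12)/4000 - 2794/4289)/P(p) = (((-2 + 16)*12)/4000 - 2794/4289)/(-7) = ((14*12)*(1/4000) - 2794*1/4289)*(-1/7) = (168*(1/4000) - 2794/4289)*(-1/7) = (21/500 - 2794/4289)*(-1/7) = -1306931/2144500*(-1/7) = 1306931/15011500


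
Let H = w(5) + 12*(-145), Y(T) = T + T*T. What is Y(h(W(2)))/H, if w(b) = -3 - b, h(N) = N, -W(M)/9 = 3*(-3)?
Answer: -3321/874 ≈ -3.7998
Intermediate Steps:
W(M) = 81 (W(M) = -27*(-3) = -9*(-9) = 81)
Y(T) = T + T²
H = -1748 (H = (-3 - 1*5) + 12*(-145) = (-3 - 5) - 1740 = -8 - 1740 = -1748)
Y(h(W(2)))/H = (81*(1 + 81))/(-1748) = (81*82)*(-1/1748) = 6642*(-1/1748) = -3321/874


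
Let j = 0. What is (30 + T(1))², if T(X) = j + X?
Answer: 961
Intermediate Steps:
T(X) = X (T(X) = 0 + X = X)
(30 + T(1))² = (30 + 1)² = 31² = 961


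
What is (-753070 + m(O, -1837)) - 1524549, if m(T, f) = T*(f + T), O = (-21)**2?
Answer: -2893255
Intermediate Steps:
O = 441
m(T, f) = T*(T + f)
(-753070 + m(O, -1837)) - 1524549 = (-753070 + 441*(441 - 1837)) - 1524549 = (-753070 + 441*(-1396)) - 1524549 = (-753070 - 615636) - 1524549 = -1368706 - 1524549 = -2893255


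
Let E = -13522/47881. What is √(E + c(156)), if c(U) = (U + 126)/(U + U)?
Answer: √963098496139/1244906 ≈ 0.78831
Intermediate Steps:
c(U) = (126 + U)/(2*U) (c(U) = (126 + U)/((2*U)) = (126 + U)*(1/(2*U)) = (126 + U)/(2*U))
E = -13522/47881 (E = -13522*1/47881 = -13522/47881 ≈ -0.28241)
√(E + c(156)) = √(-13522/47881 + (½)*(126 + 156)/156) = √(-13522/47881 + (½)*(1/156)*282) = √(-13522/47881 + 47/52) = √(1547263/2489812) = √963098496139/1244906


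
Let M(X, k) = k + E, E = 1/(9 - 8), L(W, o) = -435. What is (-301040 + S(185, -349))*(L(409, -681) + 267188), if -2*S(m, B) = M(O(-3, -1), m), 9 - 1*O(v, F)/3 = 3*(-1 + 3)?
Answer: -80328131149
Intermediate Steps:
O(v, F) = 9 (O(v, F) = 27 - 9*(-1 + 3) = 27 - 9*2 = 27 - 3*6 = 27 - 18 = 9)
E = 1 (E = 1/1 = 1)
M(X, k) = 1 + k (M(X, k) = k + 1 = 1 + k)
S(m, B) = -1/2 - m/2 (S(m, B) = -(1 + m)/2 = -1/2 - m/2)
(-301040 + S(185, -349))*(L(409, -681) + 267188) = (-301040 + (-1/2 - 1/2*185))*(-435 + 267188) = (-301040 + (-1/2 - 185/2))*266753 = (-301040 - 93)*266753 = -301133*266753 = -80328131149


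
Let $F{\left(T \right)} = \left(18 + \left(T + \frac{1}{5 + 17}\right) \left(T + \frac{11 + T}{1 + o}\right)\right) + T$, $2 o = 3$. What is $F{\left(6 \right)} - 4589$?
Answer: $- \frac{246819}{55} \approx -4487.6$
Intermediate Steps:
$o = \frac{3}{2}$ ($o = \frac{1}{2} \cdot 3 = \frac{3}{2} \approx 1.5$)
$F{\left(T \right)} = 18 + T + \left(\frac{1}{22} + T\right) \left(\frac{22}{5} + \frac{7 T}{5}\right)$ ($F{\left(T \right)} = \left(18 + \left(T + \frac{1}{5 + 17}\right) \left(T + \frac{11 + T}{1 + \frac{3}{2}}\right)\right) + T = \left(18 + \left(T + \frac{1}{22}\right) \left(T + \frac{11 + T}{\frac{5}{2}}\right)\right) + T = \left(18 + \left(T + \frac{1}{22}\right) \left(T + \left(11 + T\right) \frac{2}{5}\right)\right) + T = \left(18 + \left(\frac{1}{22} + T\right) \left(T + \left(\frac{22}{5} + \frac{2 T}{5}\right)\right)\right) + T = \left(18 + \left(\frac{1}{22} + T\right) \left(\frac{22}{5} + \frac{7 T}{5}\right)\right) + T = 18 + T + \left(\frac{1}{22} + T\right) \left(\frac{22}{5} + \frac{7 T}{5}\right)$)
$F{\left(6 \right)} - 4589 = \left(\frac{91}{5} + \frac{7 \cdot 6^{2}}{5} + \frac{601}{110} \cdot 6\right) - 4589 = \left(\frac{91}{5} + \frac{7}{5} \cdot 36 + \frac{1803}{55}\right) - 4589 = \left(\frac{91}{5} + \frac{252}{5} + \frac{1803}{55}\right) - 4589 = \frac{5576}{55} - 4589 = - \frac{246819}{55}$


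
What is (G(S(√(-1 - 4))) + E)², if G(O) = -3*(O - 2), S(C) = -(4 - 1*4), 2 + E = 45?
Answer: 2401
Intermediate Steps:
E = 43 (E = -2 + 45 = 43)
S(C) = 0 (S(C) = -(4 - 4) = -1*0 = 0)
G(O) = 6 - 3*O (G(O) = -3*(-2 + O) = 6 - 3*O)
(G(S(√(-1 - 4))) + E)² = ((6 - 3*0) + 43)² = ((6 + 0) + 43)² = (6 + 43)² = 49² = 2401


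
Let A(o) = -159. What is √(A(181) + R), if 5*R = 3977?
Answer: √15910/5 ≈ 25.227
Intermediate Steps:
R = 3977/5 (R = (⅕)*3977 = 3977/5 ≈ 795.40)
√(A(181) + R) = √(-159 + 3977/5) = √(3182/5) = √15910/5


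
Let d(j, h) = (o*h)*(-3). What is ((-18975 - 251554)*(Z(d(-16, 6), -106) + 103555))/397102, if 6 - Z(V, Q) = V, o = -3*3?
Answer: -27972428071/397102 ≈ -70441.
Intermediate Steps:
o = -9
d(j, h) = 27*h (d(j, h) = -9*h*(-3) = 27*h)
Z(V, Q) = 6 - V
((-18975 - 251554)*(Z(d(-16, 6), -106) + 103555))/397102 = ((-18975 - 251554)*((6 - 27*6) + 103555))/397102 = -270529*((6 - 1*162) + 103555)*(1/397102) = -270529*((6 - 162) + 103555)*(1/397102) = -270529*(-156 + 103555)*(1/397102) = -270529*103399*(1/397102) = -27972428071*1/397102 = -27972428071/397102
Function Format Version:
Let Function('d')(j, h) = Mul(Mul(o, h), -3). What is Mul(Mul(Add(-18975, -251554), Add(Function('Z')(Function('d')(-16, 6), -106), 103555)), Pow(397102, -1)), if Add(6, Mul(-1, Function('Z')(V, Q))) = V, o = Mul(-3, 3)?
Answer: Rational(-27972428071, 397102) ≈ -70441.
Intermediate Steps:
o = -9
Function('d')(j, h) = Mul(27, h) (Function('d')(j, h) = Mul(Mul(-9, h), -3) = Mul(27, h))
Function('Z')(V, Q) = Add(6, Mul(-1, V))
Mul(Mul(Add(-18975, -251554), Add(Function('Z')(Function('d')(-16, 6), -106), 103555)), Pow(397102, -1)) = Mul(Mul(Add(-18975, -251554), Add(Add(6, Mul(-1, Mul(27, 6))), 103555)), Pow(397102, -1)) = Mul(Mul(-270529, Add(Add(6, Mul(-1, 162)), 103555)), Rational(1, 397102)) = Mul(Mul(-270529, Add(Add(6, -162), 103555)), Rational(1, 397102)) = Mul(Mul(-270529, Add(-156, 103555)), Rational(1, 397102)) = Mul(Mul(-270529, 103399), Rational(1, 397102)) = Mul(-27972428071, Rational(1, 397102)) = Rational(-27972428071, 397102)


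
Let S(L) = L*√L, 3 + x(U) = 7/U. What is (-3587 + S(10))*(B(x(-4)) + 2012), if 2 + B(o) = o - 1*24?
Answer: -28426975/4 + 39625*√10/2 ≈ -7.0441e+6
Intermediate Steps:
x(U) = -3 + 7/U
S(L) = L^(3/2)
B(o) = -26 + o (B(o) = -2 + (o - 1*24) = -2 + (o - 24) = -2 + (-24 + o) = -26 + o)
(-3587 + S(10))*(B(x(-4)) + 2012) = (-3587 + 10^(3/2))*((-26 + (-3 + 7/(-4))) + 2012) = (-3587 + 10*√10)*((-26 + (-3 + 7*(-¼))) + 2012) = (-3587 + 10*√10)*((-26 + (-3 - 7/4)) + 2012) = (-3587 + 10*√10)*((-26 - 19/4) + 2012) = (-3587 + 10*√10)*(-123/4 + 2012) = (-3587 + 10*√10)*(7925/4) = -28426975/4 + 39625*√10/2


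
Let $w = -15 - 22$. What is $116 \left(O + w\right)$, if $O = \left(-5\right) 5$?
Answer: $-7192$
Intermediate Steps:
$O = -25$
$w = -37$ ($w = -15 - 22 = -37$)
$116 \left(O + w\right) = 116 \left(-25 - 37\right) = 116 \left(-62\right) = -7192$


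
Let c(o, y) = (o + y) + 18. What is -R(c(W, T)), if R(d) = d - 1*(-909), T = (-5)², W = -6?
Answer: -946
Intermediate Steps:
T = 25
c(o, y) = 18 + o + y
R(d) = 909 + d (R(d) = d + 909 = 909 + d)
-R(c(W, T)) = -(909 + (18 - 6 + 25)) = -(909 + 37) = -1*946 = -946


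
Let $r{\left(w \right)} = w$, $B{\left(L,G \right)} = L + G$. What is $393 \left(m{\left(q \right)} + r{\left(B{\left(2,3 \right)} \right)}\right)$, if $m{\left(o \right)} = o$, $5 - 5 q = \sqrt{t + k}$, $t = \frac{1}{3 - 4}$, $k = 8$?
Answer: $2358 - \frac{393 \sqrt{7}}{5} \approx 2150.0$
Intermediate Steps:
$t = -1$ ($t = \frac{1}{-1} = -1$)
$q = 1 - \frac{\sqrt{7}}{5}$ ($q = 1 - \frac{\sqrt{-1 + 8}}{5} = 1 - \frac{\sqrt{7}}{5} \approx 0.47085$)
$B{\left(L,G \right)} = G + L$
$393 \left(m{\left(q \right)} + r{\left(B{\left(2,3 \right)} \right)}\right) = 393 \left(\left(1 - \frac{\sqrt{7}}{5}\right) + \left(3 + 2\right)\right) = 393 \left(\left(1 - \frac{\sqrt{7}}{5}\right) + 5\right) = 393 \left(6 - \frac{\sqrt{7}}{5}\right) = 2358 - \frac{393 \sqrt{7}}{5}$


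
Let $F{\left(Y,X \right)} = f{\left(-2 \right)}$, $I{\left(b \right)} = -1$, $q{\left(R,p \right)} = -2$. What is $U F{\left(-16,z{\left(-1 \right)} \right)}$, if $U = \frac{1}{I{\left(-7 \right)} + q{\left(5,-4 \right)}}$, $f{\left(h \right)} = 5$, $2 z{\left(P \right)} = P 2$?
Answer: $- \frac{5}{3} \approx -1.6667$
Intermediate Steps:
$z{\left(P \right)} = P$ ($z{\left(P \right)} = \frac{P 2}{2} = \frac{2 P}{2} = P$)
$F{\left(Y,X \right)} = 5$
$U = - \frac{1}{3}$ ($U = \frac{1}{-1 - 2} = \frac{1}{-3} = - \frac{1}{3} \approx -0.33333$)
$U F{\left(-16,z{\left(-1 \right)} \right)} = \left(- \frac{1}{3}\right) 5 = - \frac{5}{3}$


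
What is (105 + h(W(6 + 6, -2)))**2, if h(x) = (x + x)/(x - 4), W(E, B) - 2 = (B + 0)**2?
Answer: 12321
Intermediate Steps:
W(E, B) = 2 + B**2 (W(E, B) = 2 + (B + 0)**2 = 2 + B**2)
h(x) = 2*x/(-4 + x) (h(x) = (2*x)/(-4 + x) = 2*x/(-4 + x))
(105 + h(W(6 + 6, -2)))**2 = (105 + 2*(2 + (-2)**2)/(-4 + (2 + (-2)**2)))**2 = (105 + 2*(2 + 4)/(-4 + (2 + 4)))**2 = (105 + 2*6/(-4 + 6))**2 = (105 + 2*6/2)**2 = (105 + 2*6*(1/2))**2 = (105 + 6)**2 = 111**2 = 12321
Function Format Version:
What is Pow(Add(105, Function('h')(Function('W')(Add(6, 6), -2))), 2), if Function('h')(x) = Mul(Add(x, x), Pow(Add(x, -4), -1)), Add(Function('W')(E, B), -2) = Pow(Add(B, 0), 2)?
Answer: 12321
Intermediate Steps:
Function('W')(E, B) = Add(2, Pow(B, 2)) (Function('W')(E, B) = Add(2, Pow(Add(B, 0), 2)) = Add(2, Pow(B, 2)))
Function('h')(x) = Mul(2, x, Pow(Add(-4, x), -1)) (Function('h')(x) = Mul(Mul(2, x), Pow(Add(-4, x), -1)) = Mul(2, x, Pow(Add(-4, x), -1)))
Pow(Add(105, Function('h')(Function('W')(Add(6, 6), -2))), 2) = Pow(Add(105, Mul(2, Add(2, Pow(-2, 2)), Pow(Add(-4, Add(2, Pow(-2, 2))), -1))), 2) = Pow(Add(105, Mul(2, Add(2, 4), Pow(Add(-4, Add(2, 4)), -1))), 2) = Pow(Add(105, Mul(2, 6, Pow(Add(-4, 6), -1))), 2) = Pow(Add(105, Mul(2, 6, Pow(2, -1))), 2) = Pow(Add(105, Mul(2, 6, Rational(1, 2))), 2) = Pow(Add(105, 6), 2) = Pow(111, 2) = 12321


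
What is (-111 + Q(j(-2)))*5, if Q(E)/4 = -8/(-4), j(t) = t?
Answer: -515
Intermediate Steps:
Q(E) = 8 (Q(E) = 4*(-8/(-4)) = 4*(-8*(-1/4)) = 4*2 = 8)
(-111 + Q(j(-2)))*5 = (-111 + 8)*5 = -103*5 = -515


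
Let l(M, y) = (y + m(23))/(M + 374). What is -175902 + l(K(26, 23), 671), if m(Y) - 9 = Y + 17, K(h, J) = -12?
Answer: -31837902/181 ≈ -1.7590e+5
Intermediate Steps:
m(Y) = 26 + Y (m(Y) = 9 + (Y + 17) = 9 + (17 + Y) = 26 + Y)
l(M, y) = (49 + y)/(374 + M) (l(M, y) = (y + (26 + 23))/(M + 374) = (y + 49)/(374 + M) = (49 + y)/(374 + M))
-175902 + l(K(26, 23), 671) = -175902 + (49 + 671)/(374 - 12) = -175902 + 720/362 = -175902 + (1/362)*720 = -175902 + 360/181 = -31837902/181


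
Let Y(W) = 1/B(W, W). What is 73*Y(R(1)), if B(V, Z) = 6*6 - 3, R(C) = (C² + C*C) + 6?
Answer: 73/33 ≈ 2.2121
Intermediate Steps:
R(C) = 6 + 2*C² (R(C) = (C² + C²) + 6 = 2*C² + 6 = 6 + 2*C²)
B(V, Z) = 33 (B(V, Z) = 36 - 3 = 33)
Y(W) = 1/33
73*Y(R(1)) = 73*(1/33) = 73/33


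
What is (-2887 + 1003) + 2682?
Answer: 798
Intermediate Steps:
(-2887 + 1003) + 2682 = -1884 + 2682 = 798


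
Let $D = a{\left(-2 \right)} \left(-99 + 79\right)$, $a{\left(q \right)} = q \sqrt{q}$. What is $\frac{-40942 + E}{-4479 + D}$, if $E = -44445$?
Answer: $\frac{382448373}{20064641} + \frac{3415480 i \sqrt{2}}{20064641} \approx 19.061 + 0.24073 i$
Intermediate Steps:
$a{\left(q \right)} = q^{\frac{3}{2}}$
$D = 40 i \sqrt{2}$ ($D = \left(-2\right)^{\frac{3}{2}} \left(-99 + 79\right) = - 2 i \sqrt{2} \left(-20\right) = 40 i \sqrt{2} \approx 56.569 i$)
$\frac{-40942 + E}{-4479 + D} = \frac{-40942 - 44445}{-4479 + 40 i \sqrt{2}} = - \frac{85387}{-4479 + 40 i \sqrt{2}}$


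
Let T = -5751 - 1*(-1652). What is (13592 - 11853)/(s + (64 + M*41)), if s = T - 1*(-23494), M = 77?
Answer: 1739/22616 ≈ 0.076892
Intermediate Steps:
T = -4099 (T = -5751 + 1652 = -4099)
s = 19395 (s = -4099 - 1*(-23494) = -4099 + 23494 = 19395)
(13592 - 11853)/(s + (64 + M*41)) = (13592 - 11853)/(19395 + (64 + 77*41)) = 1739/(19395 + (64 + 3157)) = 1739/(19395 + 3221) = 1739/22616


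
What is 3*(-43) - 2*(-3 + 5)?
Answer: -133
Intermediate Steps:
3*(-43) - 2*(-3 + 5) = -129 - 2*2 = -129 - 4 = -133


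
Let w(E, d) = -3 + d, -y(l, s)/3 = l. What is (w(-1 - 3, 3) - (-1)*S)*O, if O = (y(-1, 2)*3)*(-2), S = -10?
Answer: 180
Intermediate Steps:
y(l, s) = -3*l
O = -18 (O = (-3*(-1)*3)*(-2) = (3*3)*(-2) = 9*(-2) = -18)
(w(-1 - 3, 3) - (-1)*S)*O = ((-3 + 3) - (-1)*(-10))*(-18) = (0 - 1*10)*(-18) = (0 - 10)*(-18) = -10*(-18) = 180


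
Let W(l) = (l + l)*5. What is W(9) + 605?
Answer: 695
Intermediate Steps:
W(l) = 10*l (W(l) = (2*l)*5 = 10*l)
W(9) + 605 = 10*9 + 605 = 90 + 605 = 695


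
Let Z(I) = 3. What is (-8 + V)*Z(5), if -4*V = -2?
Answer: -45/2 ≈ -22.500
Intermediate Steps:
V = ½ (V = -¼*(-2) = ½ ≈ 0.50000)
(-8 + V)*Z(5) = (-8 + ½)*3 = -15/2*3 = -45/2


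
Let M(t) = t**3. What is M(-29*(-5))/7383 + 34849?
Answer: 260338792/7383 ≈ 35262.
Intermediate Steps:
M(-29*(-5))/7383 + 34849 = (-29*(-5))**3/7383 + 34849 = 145**3*(1/7383) + 34849 = 3048625*(1/7383) + 34849 = 3048625/7383 + 34849 = 260338792/7383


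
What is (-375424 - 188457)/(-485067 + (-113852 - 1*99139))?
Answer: 563881/698058 ≈ 0.80779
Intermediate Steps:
(-375424 - 188457)/(-485067 + (-113852 - 1*99139)) = -563881/(-485067 + (-113852 - 99139)) = -563881/(-485067 - 212991) = -563881/(-698058) = -563881*(-1/698058) = 563881/698058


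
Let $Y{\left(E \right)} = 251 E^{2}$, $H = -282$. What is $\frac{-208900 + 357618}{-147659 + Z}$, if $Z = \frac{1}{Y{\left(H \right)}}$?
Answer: $- \frac{2968489208232}{2947351013315} \approx -1.0072$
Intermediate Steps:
$Z = \frac{1}{19960524}$ ($Z = \frac{1}{251 \left(-282\right)^{2}} = \frac{1}{251 \cdot 79524} = \frac{1}{19960524} \approx 5.0099 \cdot 10^{-8}$)
$\frac{-208900 + 357618}{-147659 + Z} = \frac{-208900 + 357618}{-147659 + \frac{1}{19960524}} = \frac{148718}{- \frac{2947351013315}{19960524}} = 148718 \left(- \frac{19960524}{2947351013315}\right) = - \frac{2968489208232}{2947351013315}$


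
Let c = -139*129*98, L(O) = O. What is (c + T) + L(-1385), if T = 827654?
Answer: -930969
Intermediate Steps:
c = -1757238 (c = -17931*98 = -1757238)
(c + T) + L(-1385) = (-1757238 + 827654) - 1385 = -929584 - 1385 = -930969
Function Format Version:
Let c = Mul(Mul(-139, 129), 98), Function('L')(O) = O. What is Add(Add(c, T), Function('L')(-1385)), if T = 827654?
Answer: -930969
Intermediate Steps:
c = -1757238 (c = Mul(-17931, 98) = -1757238)
Add(Add(c, T), Function('L')(-1385)) = Add(Add(-1757238, 827654), -1385) = Add(-929584, -1385) = -930969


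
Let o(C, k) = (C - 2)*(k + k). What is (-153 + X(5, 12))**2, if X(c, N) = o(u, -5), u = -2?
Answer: 12769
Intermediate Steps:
o(C, k) = 2*k*(-2 + C) (o(C, k) = (-2 + C)*(2*k) = 2*k*(-2 + C))
X(c, N) = 40 (X(c, N) = 2*(-5)*(-2 - 2) = 2*(-5)*(-4) = 40)
(-153 + X(5, 12))**2 = (-153 + 40)**2 = (-113)**2 = 12769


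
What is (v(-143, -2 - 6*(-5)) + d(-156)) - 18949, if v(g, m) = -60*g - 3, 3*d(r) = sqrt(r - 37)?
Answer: -10372 + I*sqrt(193)/3 ≈ -10372.0 + 4.6308*I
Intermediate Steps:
d(r) = sqrt(-37 + r)/3 (d(r) = sqrt(r - 37)/3 = sqrt(-37 + r)/3)
v(g, m) = -3 - 60*g
(v(-143, -2 - 6*(-5)) + d(-156)) - 18949 = ((-3 - 60*(-143)) + sqrt(-37 - 156)/3) - 18949 = ((-3 + 8580) + sqrt(-193)/3) - 18949 = (8577 + (I*sqrt(193))/3) - 18949 = (8577 + I*sqrt(193)/3) - 18949 = -10372 + I*sqrt(193)/3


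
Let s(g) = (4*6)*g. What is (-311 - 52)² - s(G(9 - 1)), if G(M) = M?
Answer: 131577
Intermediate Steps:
s(g) = 24*g
(-311 - 52)² - s(G(9 - 1)) = (-311 - 52)² - 24*(9 - 1) = (-363)² - 24*8 = 131769 - 1*192 = 131769 - 192 = 131577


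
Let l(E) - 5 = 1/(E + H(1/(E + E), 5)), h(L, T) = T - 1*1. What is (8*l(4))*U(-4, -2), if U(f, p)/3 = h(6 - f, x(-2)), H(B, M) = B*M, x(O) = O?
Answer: -13896/37 ≈ -375.57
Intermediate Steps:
h(L, T) = -1 + T (h(L, T) = T - 1 = -1 + T)
U(f, p) = -9 (U(f, p) = 3*(-1 - 2) = 3*(-3) = -9)
l(E) = 5 + 1/(E + 5/(2*E)) (l(E) = 5 + 1/(E + 5/(E + E)) = 5 + 1/(E + 5/(2*E)))
(8*l(4))*U(-4, -2) = (8*((25 + 2*4*(1 + 5*4))/(5 + 2*4²)))*(-9) = (8*((25 + 2*4*(1 + 20))/(5 + 2*16)))*(-9) = (8*((25 + 2*4*21)/(5 + 32)))*(-9) = (8*((25 + 168)/37))*(-9) = (8*((1/37)*193))*(-9) = (8*(193/37))*(-9) = (1544/37)*(-9) = -13896/37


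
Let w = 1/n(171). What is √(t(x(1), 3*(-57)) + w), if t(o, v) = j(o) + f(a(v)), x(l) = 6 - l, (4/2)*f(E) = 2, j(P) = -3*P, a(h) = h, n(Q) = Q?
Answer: I*√45467/57 ≈ 3.7409*I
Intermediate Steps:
w = 1/171 ≈ 0.0058480
f(E) = 1 (f(E) = (½)*2 = 1)
t(o, v) = 1 - 3*o (t(o, v) = -3*o + 1 = 1 - 3*o)
√(t(x(1), 3*(-57)) + w) = √((1 - 3*(6 - 1*1)) + 1/171) = √((1 - 3*(6 - 1)) + 1/171) = √((1 - 3*5) + 1/171) = √((1 - 15) + 1/171) = √(-14 + 1/171) = √(-2393/171) = I*√45467/57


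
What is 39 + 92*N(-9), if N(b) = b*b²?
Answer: -67029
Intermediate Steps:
N(b) = b³
39 + 92*N(-9) = 39 + 92*(-9)³ = 39 + 92*(-729) = 39 - 67068 = -67029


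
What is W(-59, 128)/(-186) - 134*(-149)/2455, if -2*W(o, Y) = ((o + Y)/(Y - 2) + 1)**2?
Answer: 13112221303/1610990640 ≈ 8.1392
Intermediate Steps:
W(o, Y) = -(1 + (Y + o)/(-2 + Y))**2/2 (W(o, Y) = -((o + Y)/(Y - 2) + 1)**2/2 = -((Y + o)/(-2 + Y) + 1)**2/2 = -(1 + (Y + o)/(-2 + Y))**2/2)
W(-59, 128)/(-186) - 134*(-149)/2455 = -(-2 - 59 + 2*128)**2/(2*(-2 + 128)**2)/(-186) - 134*(-149)/2455 = -1/2*(-2 - 59 + 256)**2/126**2*(-1/186) + 19966*(1/2455) = -1/2*1/15876*195**2*(-1/186) + 19966/2455 = -1/2*1/15876*38025*(-1/186) + 19966/2455 = -4225/3528*(-1/186) + 19966/2455 = 4225/656208 + 19966/2455 = 13112221303/1610990640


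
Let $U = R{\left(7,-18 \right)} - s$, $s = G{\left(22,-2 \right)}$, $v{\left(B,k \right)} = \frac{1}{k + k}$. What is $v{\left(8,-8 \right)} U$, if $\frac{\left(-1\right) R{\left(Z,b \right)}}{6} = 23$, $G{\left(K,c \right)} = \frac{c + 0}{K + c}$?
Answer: $\frac{1379}{160} \approx 8.6187$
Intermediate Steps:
$G{\left(K,c \right)} = \frac{c}{K + c}$
$R{\left(Z,b \right)} = -138$ ($R{\left(Z,b \right)} = \left(-6\right) 23 = -138$)
$v{\left(B,k \right)} = \frac{1}{2 k}$
$s = - \frac{1}{10}$ ($s = - \frac{2}{22 - 2} = - \frac{2}{20} = \left(-2\right) \frac{1}{20} = - \frac{1}{10} \approx -0.1$)
$U = - \frac{1379}{10}$ ($U = -138 - - \frac{1}{10} = -138 + \frac{1}{10} = - \frac{1379}{10} \approx -137.9$)
$v{\left(8,-8 \right)} U = \frac{1}{2 \left(-8\right)} \left(- \frac{1379}{10}\right) = \frac{1}{2} \left(- \frac{1}{8}\right) \left(- \frac{1379}{10}\right) = \left(- \frac{1}{16}\right) \left(- \frac{1379}{10}\right) = \frac{1379}{160}$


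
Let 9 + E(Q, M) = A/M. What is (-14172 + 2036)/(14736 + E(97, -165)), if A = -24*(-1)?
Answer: -667480/809977 ≈ -0.82407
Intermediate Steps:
A = 24
E(Q, M) = -9 + 24/M
(-14172 + 2036)/(14736 + E(97, -165)) = (-14172 + 2036)/(14736 + (-9 + 24/(-165))) = -12136/(14736 + (-9 + 24*(-1/165))) = -12136/(14736 + (-9 - 8/55)) = -12136/(14736 - 503/55) = -12136/809977/55 = -12136*55/809977 = -667480/809977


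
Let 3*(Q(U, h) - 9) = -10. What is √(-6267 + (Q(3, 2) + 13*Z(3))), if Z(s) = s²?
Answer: I*√55299/3 ≈ 78.386*I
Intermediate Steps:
Q(U, h) = 17/3 (Q(U, h) = 9 + (⅓)*(-10) = 9 - 10/3 = 17/3)
√(-6267 + (Q(3, 2) + 13*Z(3))) = √(-6267 + (17/3 + 13*3²)) = √(-6267 + (17/3 + 13*9)) = √(-6267 + (17/3 + 117)) = √(-6267 + 368/3) = √(-18433/3) = I*√55299/3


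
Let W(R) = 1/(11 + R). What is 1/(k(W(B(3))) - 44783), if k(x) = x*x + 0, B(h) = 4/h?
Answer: -1369/61307918 ≈ -2.2330e-5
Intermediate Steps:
k(x) = x² (k(x) = x² + 0 = x²)
1/(k(W(B(3))) - 44783) = 1/((1/(11 + 4/3))² - 44783) = 1/((1/(37/3))² - 44783) = 1/((3/37)² - 44783) = 1/(9/1369 - 44783) = 1/(-61307918/1369) = -1369/61307918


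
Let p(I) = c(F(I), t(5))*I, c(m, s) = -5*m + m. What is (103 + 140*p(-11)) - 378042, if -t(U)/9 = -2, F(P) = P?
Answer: -445699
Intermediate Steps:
t(U) = 18 (t(U) = -9*(-2) = 18)
c(m, s) = -4*m
p(I) = -4*I**2 (p(I) = (-4*I)*I = -4*I**2)
(103 + 140*p(-11)) - 378042 = (103 + 140*(-4*(-11)**2)) - 378042 = (103 + 140*(-4*121)) - 378042 = (103 + 140*(-484)) - 378042 = (103 - 67760) - 378042 = -67657 - 378042 = -445699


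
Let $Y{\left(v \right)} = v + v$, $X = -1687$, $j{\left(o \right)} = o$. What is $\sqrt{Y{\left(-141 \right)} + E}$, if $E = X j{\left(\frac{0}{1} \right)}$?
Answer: $i \sqrt{282} \approx 16.793 i$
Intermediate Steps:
$E = 0$ ($E = - 1687 \cdot \frac{0}{1} = - 1687 \cdot 0 \cdot 1 = \left(-1687\right) 0 = 0$)
$Y{\left(v \right)} = 2 v$
$\sqrt{Y{\left(-141 \right)} + E} = \sqrt{2 \left(-141\right) + 0} = \sqrt{-282 + 0} = \sqrt{-282} = i \sqrt{282}$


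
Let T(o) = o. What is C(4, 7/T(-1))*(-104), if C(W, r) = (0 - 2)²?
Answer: -416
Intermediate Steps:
C(W, r) = 4 (C(W, r) = (-2)² = 4)
C(4, 7/T(-1))*(-104) = 4*(-104) = -416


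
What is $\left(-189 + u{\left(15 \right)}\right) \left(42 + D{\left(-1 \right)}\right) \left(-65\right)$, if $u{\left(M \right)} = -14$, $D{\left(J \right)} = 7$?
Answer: $646555$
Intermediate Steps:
$\left(-189 + u{\left(15 \right)}\right) \left(42 + D{\left(-1 \right)}\right) \left(-65\right) = \left(-189 - 14\right) \left(42 + 7\right) \left(-65\right) = \left(-203\right) 49 \left(-65\right) = \left(-9947\right) \left(-65\right) = 646555$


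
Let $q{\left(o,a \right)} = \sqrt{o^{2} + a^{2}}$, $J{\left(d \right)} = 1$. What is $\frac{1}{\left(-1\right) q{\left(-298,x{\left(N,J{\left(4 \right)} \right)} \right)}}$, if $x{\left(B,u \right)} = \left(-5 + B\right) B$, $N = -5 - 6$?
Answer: $- \frac{\sqrt{29945}}{59890} \approx -0.0028894$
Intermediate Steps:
$N = -11$
$x{\left(B,u \right)} = B \left(-5 + B\right)$
$q{\left(o,a \right)} = \sqrt{a^{2} + o^{2}}$
$\frac{1}{\left(-1\right) q{\left(-298,x{\left(N,J{\left(4 \right)} \right)} \right)}} = \frac{1}{\left(-1\right) \sqrt{\left(- 11 \left(-5 - 11\right)\right)^{2} + \left(-298\right)^{2}}} = \frac{1}{\left(-1\right) \sqrt{\left(\left(-11\right) \left(-16\right)\right)^{2} + 88804}} = \frac{1}{\left(-1\right) \sqrt{176^{2} + 88804}} = \frac{1}{\left(-1\right) \sqrt{30976 + 88804}} = \frac{1}{\left(-1\right) \sqrt{119780}} = \frac{1}{\left(-1\right) 2 \sqrt{29945}} = \frac{1}{\left(-2\right) \sqrt{29945}} = - \frac{\sqrt{29945}}{59890}$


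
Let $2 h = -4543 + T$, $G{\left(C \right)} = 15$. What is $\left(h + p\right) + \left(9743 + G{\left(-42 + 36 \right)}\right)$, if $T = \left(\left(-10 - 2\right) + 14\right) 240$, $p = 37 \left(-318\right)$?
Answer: $- \frac{8079}{2} \approx -4039.5$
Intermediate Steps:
$p = -11766$
$T = 480$ ($T = \left(-12 + 14\right) 240 = 2 \cdot 240 = 480$)
$h = - \frac{4063}{2}$ ($h = \frac{-4543 + 480}{2} = \frac{1}{2} \left(-4063\right) = - \frac{4063}{2} \approx -2031.5$)
$\left(h + p\right) + \left(9743 + G{\left(-42 + 36 \right)}\right) = \left(- \frac{4063}{2} - 11766\right) + \left(9743 + 15\right) = - \frac{27595}{2} + 9758 = - \frac{8079}{2}$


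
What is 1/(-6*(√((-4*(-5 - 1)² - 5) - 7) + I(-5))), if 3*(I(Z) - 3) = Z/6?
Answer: -147/52945 + 108*I*√39/52945 ≈ -0.0027765 + 0.012739*I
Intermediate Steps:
I(Z) = 3 + Z/18 (I(Z) = 3 + (Z/6)/3 = 3 + Z/18)
1/(-6*(√((-4*(-5 - 1)² - 5) - 7) + I(-5))) = 1/(-6*(√((-4*(-5 - 1)² - 5) - 7) + (3 + (1/18)*(-5)))) = 1/(-6*(√((-4*(-6)² - 5) - 7) + (3 - 5/18))) = 1/(-6*(√((-4*36 - 5) - 7) + 49/18)) = 1/(-6*(√((-144 - 5) - 7) + 49/18)) = 1/(-6*(√(-149 - 7) + 49/18)) = 1/(-6*(√(-156) + 49/18)) = 1/(-6*(2*I*√39 + 49/18)) = 1/(-6*(49/18 + 2*I*√39)) = 1/(-49/3 - 12*I*√39)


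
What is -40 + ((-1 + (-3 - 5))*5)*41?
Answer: -1885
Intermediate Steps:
-40 + ((-1 + (-3 - 5))*5)*41 = -40 + ((-1 - 8)*5)*41 = -40 - 9*5*41 = -40 - 45*41 = -40 - 1845 = -1885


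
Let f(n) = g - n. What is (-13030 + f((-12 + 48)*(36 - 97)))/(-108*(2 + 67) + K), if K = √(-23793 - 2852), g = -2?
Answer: 80749872/55558949 + 791028*I*√5/55558949 ≈ 1.4534 + 0.031836*I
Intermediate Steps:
f(n) = -2 - n
K = 73*I*√5 (K = √(-26645) = 73*I*√5 ≈ 163.23*I)
(-13030 + f((-12 + 48)*(36 - 97)))/(-108*(2 + 67) + K) = (-13030 + (-2 - (-12 + 48)*(36 - 97)))/(-108*(2 + 67) + 73*I*√5) = (-13030 + (-2 - 36*(-61)))/(-108*69 + 73*I*√5) = (-13030 + (-2 - 1*(-2196)))/(-7452 + 73*I*√5) = (-13030 + (-2 + 2196))/(-7452 + 73*I*√5) = (-13030 + 2194)/(-7452 + 73*I*√5) = -10836/(-7452 + 73*I*√5)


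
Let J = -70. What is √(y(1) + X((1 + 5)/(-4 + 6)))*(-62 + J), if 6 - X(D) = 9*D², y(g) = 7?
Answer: -264*I*√17 ≈ -1088.5*I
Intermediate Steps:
X(D) = 6 - 9*D²
√(y(1) + X((1 + 5)/(-4 + 6)))*(-62 + J) = √(7 + (6 - 9*(1 + 5)²/(-4 + 6)²))*(-62 - 70) = √(7 + (6 - 9*(6/2)²))*(-132) = √(7 + (6 - 9*(6*(½))²))*(-132) = √(7 + (6 - 9*3²))*(-132) = √(7 + (6 - 9*9))*(-132) = √(7 + (6 - 81))*(-132) = √(7 - 75)*(-132) = √(-68)*(-132) = (2*I*√17)*(-132) = -264*I*√17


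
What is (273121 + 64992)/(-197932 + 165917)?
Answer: -338113/32015 ≈ -10.561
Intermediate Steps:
(273121 + 64992)/(-197932 + 165917) = 338113/(-32015) = 338113*(-1/32015) = -338113/32015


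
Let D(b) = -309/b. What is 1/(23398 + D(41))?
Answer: 41/959009 ≈ 4.2752e-5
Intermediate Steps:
1/(23398 + D(41)) = 1/(23398 - 309/41) = 1/(959009/41) = 41/959009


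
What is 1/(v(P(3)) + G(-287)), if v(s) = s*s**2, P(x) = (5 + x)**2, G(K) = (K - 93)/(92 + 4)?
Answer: 24/6291361 ≈ 3.8148e-6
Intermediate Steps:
G(K) = -31/32 + K/96 (G(K) = (-93 + K)/96 = (-93 + K)*(1/96) = -31/32 + K/96)
v(s) = s**3
1/(v(P(3)) + G(-287)) = 1/(((5 + 3)**2)**3 + (-31/32 + (1/96)*(-287))) = 1/((8**2)**3 + (-31/32 - 287/96)) = 1/(64**3 - 95/24) = 1/(262144 - 95/24) = 1/(6291361/24) = 24/6291361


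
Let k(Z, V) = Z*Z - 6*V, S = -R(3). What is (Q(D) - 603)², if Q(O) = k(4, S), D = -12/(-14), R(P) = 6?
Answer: 303601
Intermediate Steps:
D = 6/7 (D = -12*(-1/14) = 6/7 ≈ 0.85714)
S = -6 (S = -1*6 = -6)
k(Z, V) = Z² - 6*V
Q(O) = 52 (Q(O) = 4² - 6*(-6) = 16 + 36 = 52)
(Q(D) - 603)² = (52 - 603)² = (-551)² = 303601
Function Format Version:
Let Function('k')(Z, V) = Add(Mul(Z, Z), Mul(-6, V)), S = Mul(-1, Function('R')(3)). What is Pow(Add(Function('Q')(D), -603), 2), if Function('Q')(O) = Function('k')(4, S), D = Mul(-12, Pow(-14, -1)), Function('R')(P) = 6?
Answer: 303601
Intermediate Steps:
D = Rational(6, 7) (D = Mul(-12, Rational(-1, 14)) = Rational(6, 7) ≈ 0.85714)
S = -6 (S = Mul(-1, 6) = -6)
Function('k')(Z, V) = Add(Pow(Z, 2), Mul(-6, V))
Function('Q')(O) = 52 (Function('Q')(O) = Add(Pow(4, 2), Mul(-6, -6)) = Add(16, 36) = 52)
Pow(Add(Function('Q')(D), -603), 2) = Pow(Add(52, -603), 2) = Pow(-551, 2) = 303601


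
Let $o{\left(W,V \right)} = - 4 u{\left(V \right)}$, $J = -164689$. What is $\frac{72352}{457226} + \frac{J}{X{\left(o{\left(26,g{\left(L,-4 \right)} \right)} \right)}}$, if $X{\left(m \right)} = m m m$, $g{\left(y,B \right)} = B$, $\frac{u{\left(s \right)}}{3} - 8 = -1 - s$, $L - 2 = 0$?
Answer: $\frac{1569528425}{6828604992} \approx 0.22985$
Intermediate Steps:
$L = 2$ ($L = 2 + 0 = 2$)
$u{\left(s \right)} = 21 - 3 s$ ($u{\left(s \right)} = 24 + 3 \left(-1 - s\right) = 24 - \left(3 + 3 s\right) = 21 - 3 s$)
$o{\left(W,V \right)} = -84 + 12 V$ ($o{\left(W,V \right)} = - 4 \left(21 - 3 V\right) = -84 + 12 V$)
$X{\left(m \right)} = m^{3}$ ($X{\left(m \right)} = m^{2} m = m^{3}$)
$\frac{72352}{457226} + \frac{J}{X{\left(o{\left(26,g{\left(L,-4 \right)} \right)} \right)}} = \frac{72352}{457226} - \frac{164689}{\left(-84 + 12 \left(-4\right)\right)^{3}} = 72352 \cdot \frac{1}{457226} - \frac{164689}{\left(-84 - 48\right)^{3}} = \frac{5168}{32659} - \frac{164689}{\left(-132\right)^{3}} = \frac{5168}{32659} - \frac{164689}{-2299968} = \frac{5168}{32659} - - \frac{164689}{2299968} = \frac{5168}{32659} + \frac{164689}{2299968} = \frac{1569528425}{6828604992}$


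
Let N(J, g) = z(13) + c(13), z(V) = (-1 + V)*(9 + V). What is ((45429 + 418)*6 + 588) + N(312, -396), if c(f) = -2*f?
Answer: 275908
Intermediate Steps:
N(J, g) = 238 (N(J, g) = (-9 + 13² + 8*13) - 2*13 = (-9 + 169 + 104) - 26 = 264 - 26 = 238)
((45429 + 418)*6 + 588) + N(312, -396) = ((45429 + 418)*6 + 588) + 238 = (45847*6 + 588) + 238 = (275082 + 588) + 238 = 275670 + 238 = 275908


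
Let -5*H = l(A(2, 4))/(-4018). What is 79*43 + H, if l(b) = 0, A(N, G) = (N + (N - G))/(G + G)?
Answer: 3397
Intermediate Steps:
A(N, G) = (-G + 2*N)/(2*G) (A(N, G) = (-G + 2*N)/((2*G)) = (-G + 2*N)*(1/(2*G)) = (-G + 2*N)/(2*G))
H = 0 (H = -0/(-4018) = -0*(-1)/4018 = -⅕*0 = 0)
79*43 + H = 79*43 + 0 = 3397 + 0 = 3397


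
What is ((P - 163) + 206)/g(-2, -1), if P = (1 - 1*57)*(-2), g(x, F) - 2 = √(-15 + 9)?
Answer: 31 - 31*I*√6/2 ≈ 31.0 - 37.967*I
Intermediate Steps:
g(x, F) = 2 + I*√6 (g(x, F) = 2 + √(-15 + 9) = 2 + √(-6) = 2 + I*√6)
P = 112 (P = (1 - 57)*(-2) = -56*(-2) = 112)
((P - 163) + 206)/g(-2, -1) = ((112 - 163) + 206)/(2 + I*√6) = (-51 + 206)/(2 + I*√6) = 155/(2 + I*√6)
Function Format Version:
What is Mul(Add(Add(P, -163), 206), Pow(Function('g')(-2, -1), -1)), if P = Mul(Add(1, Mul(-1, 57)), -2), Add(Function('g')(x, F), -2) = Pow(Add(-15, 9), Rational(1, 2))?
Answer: Add(31, Mul(Rational(-31, 2), I, Pow(6, Rational(1, 2)))) ≈ Add(31.000, Mul(-37.967, I))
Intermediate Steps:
Function('g')(x, F) = Add(2, Mul(I, Pow(6, Rational(1, 2)))) (Function('g')(x, F) = Add(2, Pow(Add(-15, 9), Rational(1, 2))) = Add(2, Pow(-6, Rational(1, 2))) = Add(2, Mul(I, Pow(6, Rational(1, 2)))))
P = 112 (P = Mul(Add(1, -57), -2) = Mul(-56, -2) = 112)
Mul(Add(Add(P, -163), 206), Pow(Function('g')(-2, -1), -1)) = Mul(Add(Add(112, -163), 206), Pow(Add(2, Mul(I, Pow(6, Rational(1, 2)))), -1)) = Mul(Add(-51, 206), Pow(Add(2, Mul(I, Pow(6, Rational(1, 2)))), -1)) = Mul(155, Pow(Add(2, Mul(I, Pow(6, Rational(1, 2)))), -1))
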